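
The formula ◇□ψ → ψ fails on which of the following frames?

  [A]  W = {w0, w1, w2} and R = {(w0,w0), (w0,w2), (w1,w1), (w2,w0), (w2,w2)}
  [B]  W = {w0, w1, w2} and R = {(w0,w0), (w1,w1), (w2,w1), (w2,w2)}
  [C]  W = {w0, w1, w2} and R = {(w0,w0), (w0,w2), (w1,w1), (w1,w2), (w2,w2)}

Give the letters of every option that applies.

The schema ◇□ψ → ψ is the dual of axiom B; it is valid on a frame iff R is symmetric.
(A) R is symmetric (every R-edge is matched by its reverse), so the schema is valid here.
(B) R is not symmetric (w2 R w1 but not w1 R w2), so the schema fails here.
(C) R is not symmetric (w0 R w2 but not w2 R w0), so the schema fails here.

B, C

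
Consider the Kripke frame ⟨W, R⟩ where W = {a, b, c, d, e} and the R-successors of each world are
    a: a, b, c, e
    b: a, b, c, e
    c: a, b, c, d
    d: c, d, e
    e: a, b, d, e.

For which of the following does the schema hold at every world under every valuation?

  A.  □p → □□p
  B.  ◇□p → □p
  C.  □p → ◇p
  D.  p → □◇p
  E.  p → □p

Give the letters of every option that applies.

C, D

R is symmetric: every R-edge is matched by its reverse.
R is not transitive: a R c and c R d but not a R d.
R is not euclidean: a R c and a R e but not c R e.
R is serial: every world has an R-successor.
R is not a subset of the identity: a R b with a ≠ b.
(A) axiom 4: valid iff R is transitive. R is not transitive — not valid.
(B) ◇□p → □p is the dual of axiom 5, which corresponds to the euclidean property. R is not euclidean — not valid.
(C) axiom D: valid iff R is serial. R is serial — valid.
(D) axiom B: valid iff R is symmetric. R is symmetric — valid.
(E) p → □p (equivalent to ◇p→p) corresponds to R being a subset of the identity. Here R ⊄ identity, so not valid.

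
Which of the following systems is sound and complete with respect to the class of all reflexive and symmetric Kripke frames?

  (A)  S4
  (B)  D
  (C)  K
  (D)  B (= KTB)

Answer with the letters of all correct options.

D

(A) S4 is determined by the class of reflexive and transitive frames.
(B) D is determined by the class of serial frames.
(C) K is determined by the class of arbitrary frames.
(D) B (= KTB) is determined by exactly this class.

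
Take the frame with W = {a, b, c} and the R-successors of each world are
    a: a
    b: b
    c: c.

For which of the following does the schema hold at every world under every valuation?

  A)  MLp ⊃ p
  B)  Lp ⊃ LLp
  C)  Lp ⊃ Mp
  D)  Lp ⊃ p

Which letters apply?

A, B, C, D

R is reflexive: each world relates to itself.
R is symmetric: every R-edge is matched by its reverse.
R is transitive: R is closed under composition.
R is serial: every world has an R-successor.
(A) MLp ⊃ p (the dual of axiom B) characterises the symmetric frames. R is symmetric — valid.
(B) Lp ⊃ LLp is axiom 4; it is valid on a frame exactly when R is transitive. R is transitive, so valid.
(C) Lp ⊃ Mp is axiom D, which corresponds to seriality. R is serial — valid.
(D) Lp ⊃ p is axiom T; it is valid on a frame exactly when R is reflexive. R is reflexive, so valid.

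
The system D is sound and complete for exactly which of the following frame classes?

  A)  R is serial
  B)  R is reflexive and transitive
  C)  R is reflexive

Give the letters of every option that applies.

A

(A) D is sound and complete for exactly this class.
(B) this class determines S4, not D.
(C) this class determines T (= KT), not D.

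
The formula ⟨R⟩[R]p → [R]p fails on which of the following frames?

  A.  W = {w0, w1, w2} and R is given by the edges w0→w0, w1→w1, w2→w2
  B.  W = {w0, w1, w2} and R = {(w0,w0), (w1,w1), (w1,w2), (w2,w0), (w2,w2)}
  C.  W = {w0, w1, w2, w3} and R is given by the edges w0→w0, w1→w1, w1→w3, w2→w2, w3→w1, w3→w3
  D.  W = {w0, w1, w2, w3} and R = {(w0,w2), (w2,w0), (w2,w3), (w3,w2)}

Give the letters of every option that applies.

B, D

The schema ⟨R⟩[R]p → [R]p is the dual of axiom 5; it is valid on a frame iff R is euclidean.
(A) R is euclidean (any two R-successors of the same world are R-related), so the schema is valid here.
(B) R is not euclidean (w1 R w2 and w1 R w1 but not w2 R w1), so the schema fails here.
(C) R is euclidean (any two R-successors of the same world are R-related), so the schema is valid here.
(D) R is not euclidean (w2 R w0 and w2 R w3 but not w0 R w3), so the schema fails here.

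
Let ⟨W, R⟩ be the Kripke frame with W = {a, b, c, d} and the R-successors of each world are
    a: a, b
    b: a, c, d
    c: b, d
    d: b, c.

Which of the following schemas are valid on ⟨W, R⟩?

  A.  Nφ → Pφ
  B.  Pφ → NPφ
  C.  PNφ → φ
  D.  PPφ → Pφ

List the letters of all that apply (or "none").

A, C

R is symmetric: every R-edge is matched by its reverse.
R is not transitive: a R b and b R c but not a R c.
R is not euclidean: b R a and b R c but not a R c.
R is serial: every world has an R-successor.
(A) Nφ → Pφ is axiom D, which corresponds to seriality. R is serial — valid.
(B) Pφ → NPφ is axiom 5, which corresponds to the euclidean property. R is not euclidean — not valid.
(C) the dual of axiom B: valid iff R is symmetric. R is symmetric — valid.
(D) PPφ → Pφ is the dual of axiom 4; it is valid on a frame exactly when R is transitive. R is not transitive, so not valid.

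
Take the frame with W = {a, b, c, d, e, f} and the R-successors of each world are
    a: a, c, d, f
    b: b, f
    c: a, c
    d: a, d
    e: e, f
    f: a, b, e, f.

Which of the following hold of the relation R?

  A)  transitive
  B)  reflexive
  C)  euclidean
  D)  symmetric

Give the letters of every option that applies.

B, D

(A) not transitive: a R f and f R b but not a R b.
(B) reflexive: each world relates to itself.
(C) not euclidean: a R c and a R d but not c R d.
(D) symmetric: every R-edge is matched by its reverse.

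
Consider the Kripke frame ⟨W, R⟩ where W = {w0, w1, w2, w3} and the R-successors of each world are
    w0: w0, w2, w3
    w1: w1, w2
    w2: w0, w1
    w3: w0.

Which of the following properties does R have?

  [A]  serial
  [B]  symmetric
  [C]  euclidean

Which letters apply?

A, B

(A) serial: every world has an R-successor.
(B) symmetric: every R-edge is matched by its reverse.
(C) not euclidean: w0 R w2 and w0 R w3 but not w2 R w3.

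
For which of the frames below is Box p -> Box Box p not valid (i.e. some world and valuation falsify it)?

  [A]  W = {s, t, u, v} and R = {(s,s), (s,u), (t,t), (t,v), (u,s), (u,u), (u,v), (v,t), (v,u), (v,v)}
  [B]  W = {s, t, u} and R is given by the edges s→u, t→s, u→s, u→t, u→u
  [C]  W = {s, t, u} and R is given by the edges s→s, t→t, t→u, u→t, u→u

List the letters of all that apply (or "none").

The schema Box p -> Box Box p is axiom 4; it is valid on a frame iff R is transitive.
(A) R is not transitive (s R u and u R v but not s R v), so the schema fails here.
(B) R is not transitive (s R u and u R s but not s R s), so the schema fails here.
(C) R is transitive (R is closed under composition), so the schema is valid here.

A, B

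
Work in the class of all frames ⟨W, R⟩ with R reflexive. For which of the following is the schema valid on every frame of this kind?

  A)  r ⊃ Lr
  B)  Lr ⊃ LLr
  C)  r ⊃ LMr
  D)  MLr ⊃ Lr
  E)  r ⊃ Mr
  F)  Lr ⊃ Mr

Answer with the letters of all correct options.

E, F

A reflexive relation is serial.
(A) r ⊃ Lr (equivalent to ◇p→p) corresponds to R being a subset of the identity. Such an R need not be a subset of the identity, so not valid.
(B) Lr ⊃ LLr is axiom 4; it is valid on a frame exactly when R is transitive. Such an R need not be transitive, so not valid.
(C) r ⊃ LMr is axiom B, which corresponds to symmetry. Such an R need not be symmetric — not valid.
(D) MLr ⊃ Lr is the dual of axiom 5, which corresponds to the euclidean property. Such an R need not be euclidean — not valid.
(E) r ⊃ Mr is the dual of axiom T, which corresponds to reflexivity. Every such R is reflexive — valid.
(F) Lr ⊃ Mr is axiom D, which corresponds to seriality. Every such R is serial — valid.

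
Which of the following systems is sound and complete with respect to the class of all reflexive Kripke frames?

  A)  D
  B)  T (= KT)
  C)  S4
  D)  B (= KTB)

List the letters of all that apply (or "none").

(A) D is determined by the class of serial frames.
(B) T (= KT) is determined by exactly this class.
(C) S4 is determined by the class of reflexive and transitive frames.
(D) B (= KTB) is determined by the class of reflexive and symmetric frames.

B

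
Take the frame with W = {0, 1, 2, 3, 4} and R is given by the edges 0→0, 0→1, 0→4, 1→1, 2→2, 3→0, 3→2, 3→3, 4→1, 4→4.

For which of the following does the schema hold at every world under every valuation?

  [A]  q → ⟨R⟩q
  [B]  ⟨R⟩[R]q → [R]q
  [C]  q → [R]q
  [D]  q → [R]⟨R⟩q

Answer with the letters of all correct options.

A

R is reflexive: each world relates to itself.
R is not symmetric: 0 R 1 but not 1 R 0.
R is not euclidean: 0 R 1 and 0 R 0 but not 1 R 0.
R is not a subset of the identity: 0 R 1 with 0 ≠ 1.
(A) q → ⟨R⟩q is the dual of axiom T; it is valid on a frame exactly when R is reflexive. R is reflexive, so valid.
(B) ⟨R⟩[R]q → [R]q is the dual of axiom 5, which corresponds to the euclidean property. R is not euclidean — not valid.
(C) q → [R]q is equivalent to ◇p→p; it holds exactly when R ⊆ identity. Here R ⊄ identity — not valid.
(D) axiom B: valid iff R is symmetric. R is not symmetric — not valid.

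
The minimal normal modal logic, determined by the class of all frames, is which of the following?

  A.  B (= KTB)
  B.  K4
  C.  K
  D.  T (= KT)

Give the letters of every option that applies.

C

(A) B (= KTB) is determined by the class of reflexive and symmetric frames.
(B) K4 is determined by the class of transitive frames.
(C) K is determined by exactly this class.
(D) T (= KT) is determined by the class of reflexive frames.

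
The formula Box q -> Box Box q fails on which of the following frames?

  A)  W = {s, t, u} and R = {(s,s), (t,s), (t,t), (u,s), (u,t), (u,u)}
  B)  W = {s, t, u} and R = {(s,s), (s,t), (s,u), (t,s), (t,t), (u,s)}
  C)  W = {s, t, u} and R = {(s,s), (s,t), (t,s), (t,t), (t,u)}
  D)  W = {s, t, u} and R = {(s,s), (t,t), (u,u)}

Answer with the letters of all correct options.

The schema Box q -> Box Box q is axiom 4; it is valid on a frame iff R is transitive.
(A) R is transitive (R is closed under composition), so the schema is valid here.
(B) R is not transitive (t R s and s R u but not t R u), so the schema fails here.
(C) R is not transitive (s R t and t R u but not s R u), so the schema fails here.
(D) R is transitive (R is closed under composition), so the schema is valid here.

B, C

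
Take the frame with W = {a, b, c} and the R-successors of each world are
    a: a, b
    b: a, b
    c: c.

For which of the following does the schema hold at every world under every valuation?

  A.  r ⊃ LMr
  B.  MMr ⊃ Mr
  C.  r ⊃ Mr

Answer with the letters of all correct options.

R is reflexive: each world relates to itself.
R is symmetric: every R-edge is matched by its reverse.
R is transitive: R is closed under composition.
(A) axiom B: valid iff R is symmetric. R is symmetric — valid.
(B) MMr ⊃ Mr is the dual of axiom 4, which corresponds to transitivity. R is transitive — valid.
(C) the dual of axiom T: valid iff R is reflexive. R is reflexive — valid.

A, B, C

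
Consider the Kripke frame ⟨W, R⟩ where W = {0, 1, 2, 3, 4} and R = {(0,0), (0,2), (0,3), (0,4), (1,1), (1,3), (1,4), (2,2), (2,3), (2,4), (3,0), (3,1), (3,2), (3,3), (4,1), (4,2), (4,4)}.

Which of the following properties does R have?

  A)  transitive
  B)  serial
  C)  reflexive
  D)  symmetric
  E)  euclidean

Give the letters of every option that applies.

(A) not transitive: 0 R 3 and 3 R 1 but not 0 R 1.
(B) serial: every world has an R-successor.
(C) reflexive: each world relates to itself.
(D) not symmetric: 0 R 2 but not 2 R 0.
(E) not euclidean: 0 R 2 and 0 R 0 but not 2 R 0.

B, C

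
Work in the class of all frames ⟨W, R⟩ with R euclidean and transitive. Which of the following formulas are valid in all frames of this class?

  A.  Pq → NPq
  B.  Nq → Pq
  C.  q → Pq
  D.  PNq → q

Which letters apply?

(A) Pq → NPq (axiom 5) characterises the euclidean frames. Every such R is euclidean — valid.
(B) Nq → Pq is axiom D, which corresponds to seriality. Such an R need not be serial — not valid.
(C) q → Pq is the dual of axiom T, which corresponds to reflexivity. Such an R need not be reflexive — not valid.
(D) PNq → q (the dual of axiom B) characterises the symmetric frames. Such an R need not be symmetric — not valid.

A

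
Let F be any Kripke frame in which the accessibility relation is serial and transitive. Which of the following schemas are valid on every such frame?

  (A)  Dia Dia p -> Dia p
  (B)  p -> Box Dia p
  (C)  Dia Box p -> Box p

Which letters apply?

(A) Dia Dia p -> Dia p is the dual of axiom 4; it is valid on a frame exactly when R is transitive. Every such R is transitive, so valid.
(B) p -> Box Dia p is axiom B, which corresponds to symmetry. Such an R need not be symmetric — not valid.
(C) Dia Box p -> Box p is the dual of axiom 5; it is valid on a frame exactly when R is euclidean. Such an R need not be euclidean, so not valid.

A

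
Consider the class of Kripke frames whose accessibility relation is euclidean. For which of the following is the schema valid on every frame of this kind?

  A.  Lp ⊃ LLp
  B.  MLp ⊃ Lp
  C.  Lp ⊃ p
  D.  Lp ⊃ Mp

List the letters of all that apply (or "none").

B

(A) Lp ⊃ LLp is axiom 4; it is valid on a frame exactly when R is transitive. Such an R need not be transitive, so not valid.
(B) the dual of axiom 5: valid iff R is euclidean. Every such R is euclidean — valid.
(C) axiom T: valid iff R is reflexive. Such an R need not be reflexive — not valid.
(D) Lp ⊃ Mp is axiom D, which corresponds to seriality. Such an R need not be serial — not valid.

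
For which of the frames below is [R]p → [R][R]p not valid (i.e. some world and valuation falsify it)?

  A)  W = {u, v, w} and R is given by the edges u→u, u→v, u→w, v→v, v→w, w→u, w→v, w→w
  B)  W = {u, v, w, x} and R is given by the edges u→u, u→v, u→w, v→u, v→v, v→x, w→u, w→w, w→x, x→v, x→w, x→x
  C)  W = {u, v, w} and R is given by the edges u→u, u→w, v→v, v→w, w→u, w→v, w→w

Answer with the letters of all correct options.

The schema [R]p → [R][R]p is axiom 4; it is valid on a frame iff R is transitive.
(A) R is not transitive (v R w and w R u but not v R u), so the schema fails here.
(B) R is not transitive (u R v and v R x but not u R x), so the schema fails here.
(C) R is not transitive (u R w and w R v but not u R v), so the schema fails here.

A, B, C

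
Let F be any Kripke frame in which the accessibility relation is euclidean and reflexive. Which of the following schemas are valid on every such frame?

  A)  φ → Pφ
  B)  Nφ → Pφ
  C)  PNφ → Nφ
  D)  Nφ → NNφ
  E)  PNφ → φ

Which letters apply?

A, B, C, D, E

A reflexive euclidean relation is also symmetric (from wRw and wRv the euclidean condition gives vRw) and hence transitive; it is an equivalence relation.
(A) φ → Pφ is the dual of axiom T, which corresponds to reflexivity. Every such R is reflexive — valid.
(B) Nφ → Pφ (axiom D) characterises the serial frames. Every such R is serial — valid.
(C) the dual of axiom 5: valid iff R is euclidean. Every such R is euclidean — valid.
(D) Nφ → NNφ is axiom 4; it is valid on a frame exactly when R is transitive. Every such R is transitive, so valid.
(E) PNφ → φ (the dual of axiom B) characterises the symmetric frames. Every such R is symmetric — valid.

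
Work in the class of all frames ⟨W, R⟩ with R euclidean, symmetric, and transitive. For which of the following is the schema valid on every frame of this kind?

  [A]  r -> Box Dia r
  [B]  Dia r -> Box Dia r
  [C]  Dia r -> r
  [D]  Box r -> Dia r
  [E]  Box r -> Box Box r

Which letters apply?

A, B, E

(A) axiom B: valid iff R is symmetric. Every such R is symmetric — valid.
(B) axiom 5: valid iff R is euclidean. Every such R is euclidean — valid.
(C) Dia r -> r is the converse of T; it holds exactly when R ⊆ identity. Such an R need not be a subset of the identity — not valid.
(D) Box r -> Dia r (axiom D) characterises the serial frames. Such an R need not be serial — not valid.
(E) axiom 4: valid iff R is transitive. Every such R is transitive — valid.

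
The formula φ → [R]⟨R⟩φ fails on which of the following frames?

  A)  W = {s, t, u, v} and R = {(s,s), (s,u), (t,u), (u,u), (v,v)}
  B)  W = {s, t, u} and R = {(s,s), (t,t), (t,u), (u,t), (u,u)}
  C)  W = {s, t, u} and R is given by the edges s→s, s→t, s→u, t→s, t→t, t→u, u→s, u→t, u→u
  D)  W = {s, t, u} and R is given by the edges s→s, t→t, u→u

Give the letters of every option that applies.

The schema φ → [R]⟨R⟩φ is axiom B; it is valid on a frame iff R is symmetric.
(A) R is not symmetric (s R u but not u R s), so the schema fails here.
(B) R is symmetric (every R-edge is matched by its reverse), so the schema is valid here.
(C) R is symmetric (every R-edge is matched by its reverse), so the schema is valid here.
(D) R is symmetric (every R-edge is matched by its reverse), so the schema is valid here.

A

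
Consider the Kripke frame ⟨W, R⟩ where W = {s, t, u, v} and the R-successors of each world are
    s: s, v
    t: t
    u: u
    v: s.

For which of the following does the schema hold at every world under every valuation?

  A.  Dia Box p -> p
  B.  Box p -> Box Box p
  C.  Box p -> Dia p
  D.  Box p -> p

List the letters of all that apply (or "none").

A, C

R is not reflexive: not v R v.
R is symmetric: every R-edge is matched by its reverse.
R is not transitive: v R s and s R v but not v R v.
R is serial: every world has an R-successor.
(A) Dia Box p -> p is the dual of axiom B, which corresponds to symmetry. R is symmetric — valid.
(B) Box p -> Box Box p is axiom 4, which corresponds to transitivity. R is not transitive — not valid.
(C) axiom D: valid iff R is serial. R is serial — valid.
(D) Box p -> p (axiom T) characterises the reflexive frames. R is not reflexive — not valid.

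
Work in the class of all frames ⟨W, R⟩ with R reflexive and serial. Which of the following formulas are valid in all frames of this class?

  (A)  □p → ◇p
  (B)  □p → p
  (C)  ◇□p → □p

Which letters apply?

A, B

(A) axiom D: valid iff R is serial. Every such R is serial — valid.
(B) □p → p (axiom T) characterises the reflexive frames. Every such R is reflexive — valid.
(C) ◇□p → □p is the dual of axiom 5, which corresponds to the euclidean property. Such an R need not be euclidean — not valid.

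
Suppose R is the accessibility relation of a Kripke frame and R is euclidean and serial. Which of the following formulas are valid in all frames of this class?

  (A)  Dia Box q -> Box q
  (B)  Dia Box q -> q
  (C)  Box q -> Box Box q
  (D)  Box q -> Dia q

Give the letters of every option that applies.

(A) the dual of axiom 5: valid iff R is euclidean. Every such R is euclidean — valid.
(B) the dual of axiom B: valid iff R is symmetric. Such an R need not be symmetric — not valid.
(C) Box q -> Box Box q is axiom 4; it is valid on a frame exactly when R is transitive. Such an R need not be transitive, so not valid.
(D) Box q -> Dia q (axiom D) characterises the serial frames. Every such R is serial — valid.

A, D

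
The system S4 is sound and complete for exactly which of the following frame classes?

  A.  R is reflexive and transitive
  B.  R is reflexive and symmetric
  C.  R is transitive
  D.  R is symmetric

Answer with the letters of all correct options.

A

(A) S4 is sound and complete for exactly this class.
(B) this class determines B (= KTB), not S4.
(C) this class determines K4, not S4.
(D) this class determines KB, not S4.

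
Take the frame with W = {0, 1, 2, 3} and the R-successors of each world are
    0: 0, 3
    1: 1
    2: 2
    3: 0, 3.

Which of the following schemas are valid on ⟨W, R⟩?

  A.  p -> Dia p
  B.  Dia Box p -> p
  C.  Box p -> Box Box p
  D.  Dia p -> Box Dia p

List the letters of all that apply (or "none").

A, B, C, D

R is reflexive: each world relates to itself.
R is symmetric: every R-edge is matched by its reverse.
R is transitive: R is closed under composition.
R is euclidean: any two R-successors of the same world are R-related.
(A) p -> Dia p is the dual of axiom T; it is valid on a frame exactly when R is reflexive. R is reflexive, so valid.
(B) Dia Box p -> p is the dual of axiom B; it is valid on a frame exactly when R is symmetric. R is symmetric, so valid.
(C) Box p -> Box Box p (axiom 4) characterises the transitive frames. R is transitive — valid.
(D) Dia p -> Box Dia p is axiom 5, which corresponds to the euclidean property. R is euclidean — valid.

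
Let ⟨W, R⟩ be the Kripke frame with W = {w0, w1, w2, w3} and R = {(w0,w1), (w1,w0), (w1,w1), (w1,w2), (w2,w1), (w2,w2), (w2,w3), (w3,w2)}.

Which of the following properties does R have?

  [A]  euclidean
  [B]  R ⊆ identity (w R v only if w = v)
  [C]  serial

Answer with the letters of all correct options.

(A) not euclidean: w1 R w0 and w1 R w2 but not w0 R w2.
(B) not ⊆ identity: w0 R w1 with w0 ≠ w1.
(C) serial: every world has an R-successor.

C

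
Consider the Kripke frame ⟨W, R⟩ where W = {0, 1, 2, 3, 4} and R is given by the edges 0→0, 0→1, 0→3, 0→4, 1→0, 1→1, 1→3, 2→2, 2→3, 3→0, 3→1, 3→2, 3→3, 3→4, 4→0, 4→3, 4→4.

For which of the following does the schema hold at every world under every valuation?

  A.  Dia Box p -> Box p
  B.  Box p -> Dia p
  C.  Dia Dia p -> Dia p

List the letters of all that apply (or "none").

B

R is not transitive: 0 R 3 and 3 R 2 but not 0 R 2.
R is not euclidean: 0 R 1 and 0 R 4 but not 1 R 4.
R is serial: every world has an R-successor.
(A) Dia Box p -> Box p is the dual of axiom 5, which corresponds to the euclidean property. R is not euclidean — not valid.
(B) Box p -> Dia p is axiom D, which corresponds to seriality. R is serial — valid.
(C) the dual of axiom 4: valid iff R is transitive. R is not transitive — not valid.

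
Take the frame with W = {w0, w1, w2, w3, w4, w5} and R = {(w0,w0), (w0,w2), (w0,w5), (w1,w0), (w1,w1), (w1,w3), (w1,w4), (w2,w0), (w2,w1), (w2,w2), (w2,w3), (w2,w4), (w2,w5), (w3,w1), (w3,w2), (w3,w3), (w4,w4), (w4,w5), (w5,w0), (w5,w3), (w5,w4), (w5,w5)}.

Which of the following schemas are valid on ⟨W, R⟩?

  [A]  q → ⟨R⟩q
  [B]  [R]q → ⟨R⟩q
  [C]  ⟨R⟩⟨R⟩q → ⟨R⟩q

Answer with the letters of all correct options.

R is reflexive: each world relates to itself.
R is not transitive: w0 R w2 and w2 R w1 but not w0 R w1.
R is serial: every world has an R-successor.
(A) q → ⟨R⟩q (the dual of axiom T) characterises the reflexive frames. R is reflexive — valid.
(B) [R]q → ⟨R⟩q is axiom D, which corresponds to seriality. R is serial — valid.
(C) ⟨R⟩⟨R⟩q → ⟨R⟩q (the dual of axiom 4) characterises the transitive frames. R is not transitive — not valid.

A, B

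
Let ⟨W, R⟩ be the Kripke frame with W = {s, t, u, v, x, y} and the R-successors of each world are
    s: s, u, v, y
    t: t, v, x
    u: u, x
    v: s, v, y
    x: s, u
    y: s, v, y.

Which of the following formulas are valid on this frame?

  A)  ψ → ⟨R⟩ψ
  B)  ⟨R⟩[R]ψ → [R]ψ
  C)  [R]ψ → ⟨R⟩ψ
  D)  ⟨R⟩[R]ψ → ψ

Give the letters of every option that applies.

R is not reflexive: not x R x.
R is not symmetric: s R u but not u R s.
R is not euclidean: s R u and s R s but not u R s.
R is serial: every world has an R-successor.
(A) the dual of axiom T: valid iff R is reflexive. R is not reflexive — not valid.
(B) ⟨R⟩[R]ψ → [R]ψ is the dual of axiom 5, which corresponds to the euclidean property. R is not euclidean — not valid.
(C) [R]ψ → ⟨R⟩ψ is axiom D, which corresponds to seriality. R is serial — valid.
(D) ⟨R⟩[R]ψ → ψ is the dual of axiom B; it is valid on a frame exactly when R is symmetric. R is not symmetric, so not valid.

C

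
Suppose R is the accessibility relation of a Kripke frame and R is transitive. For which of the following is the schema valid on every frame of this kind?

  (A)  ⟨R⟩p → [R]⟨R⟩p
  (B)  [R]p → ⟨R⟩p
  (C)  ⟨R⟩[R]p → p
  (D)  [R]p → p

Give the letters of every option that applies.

(A) ⟨R⟩p → [R]⟨R⟩p (axiom 5) characterises the euclidean frames. Such an R need not be euclidean — not valid.
(B) [R]p → ⟨R⟩p is axiom D; it is valid on a frame exactly when R is serial. Such an R need not be serial, so not valid.
(C) the dual of axiom B: valid iff R is symmetric. Such an R need not be symmetric — not valid.
(D) axiom T: valid iff R is reflexive. Such an R need not be reflexive — not valid.

none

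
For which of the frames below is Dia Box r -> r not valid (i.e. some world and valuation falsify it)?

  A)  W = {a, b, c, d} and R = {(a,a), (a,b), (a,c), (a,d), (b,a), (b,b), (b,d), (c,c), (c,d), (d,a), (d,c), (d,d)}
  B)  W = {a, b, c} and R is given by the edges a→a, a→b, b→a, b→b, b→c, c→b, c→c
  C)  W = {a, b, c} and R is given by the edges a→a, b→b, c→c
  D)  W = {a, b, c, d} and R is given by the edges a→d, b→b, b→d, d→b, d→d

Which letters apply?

The schema Dia Box r -> r is the dual of axiom B; it is valid on a frame iff R is symmetric.
(A) R is not symmetric (a R c but not c R a), so the schema fails here.
(B) R is symmetric (every R-edge is matched by its reverse), so the schema is valid here.
(C) R is symmetric (every R-edge is matched by its reverse), so the schema is valid here.
(D) R is not symmetric (a R d but not d R a), so the schema fails here.

A, D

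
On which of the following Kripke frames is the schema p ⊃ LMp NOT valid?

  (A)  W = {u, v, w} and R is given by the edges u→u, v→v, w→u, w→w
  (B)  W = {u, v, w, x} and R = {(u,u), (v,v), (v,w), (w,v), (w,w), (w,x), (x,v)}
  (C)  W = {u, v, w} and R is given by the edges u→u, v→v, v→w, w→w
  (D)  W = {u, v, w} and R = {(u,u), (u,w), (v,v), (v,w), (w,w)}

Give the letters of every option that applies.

The schema p ⊃ LMp is axiom B; it is valid on a frame iff R is symmetric.
(A) R is not symmetric (w R u but not u R w), so the schema fails here.
(B) R is not symmetric (w R x but not x R w), so the schema fails here.
(C) R is not symmetric (v R w but not w R v), so the schema fails here.
(D) R is not symmetric (u R w but not w R u), so the schema fails here.

A, B, C, D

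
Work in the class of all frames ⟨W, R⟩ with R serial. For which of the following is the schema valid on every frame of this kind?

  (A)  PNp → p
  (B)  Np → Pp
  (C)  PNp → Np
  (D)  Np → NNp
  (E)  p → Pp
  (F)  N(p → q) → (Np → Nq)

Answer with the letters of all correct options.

(A) PNp → p is the dual of axiom B, which corresponds to symmetry. Such an R need not be symmetric — not valid.
(B) Np → Pp is axiom D; it is valid on a frame exactly when R is serial. Every such R is serial, so valid.
(C) PNp → Np is the dual of axiom 5, which corresponds to the euclidean property. Such an R need not be euclidean — not valid.
(D) Np → NNp is axiom 4; it is valid on a frame exactly when R is transitive. Such an R need not be transitive, so not valid.
(E) p → Pp is the dual of axiom T; it is valid on a frame exactly when R is reflexive. Such an R need not be reflexive, so not valid.
(F) N(p → q) → (Np → Nq) is the K axiom; it holds on all frames — valid.

B, F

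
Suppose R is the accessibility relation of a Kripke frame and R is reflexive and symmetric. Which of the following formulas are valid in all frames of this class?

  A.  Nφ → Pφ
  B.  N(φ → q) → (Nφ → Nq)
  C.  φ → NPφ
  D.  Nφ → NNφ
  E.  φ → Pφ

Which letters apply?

Reflexive relations are serial.
(A) Nφ → Pφ (axiom D) characterises the serial frames. Every such R is serial — valid.
(B) N(φ → q) → (Nφ → Nq) is the K axiom; it holds on all frames — valid.
(C) φ → NPφ (axiom B) characterises the symmetric frames. Every such R is symmetric — valid.
(D) Nφ → NNφ is axiom 4, which corresponds to transitivity. Such an R need not be transitive — not valid.
(E) the dual of axiom T: valid iff R is reflexive. Every such R is reflexive — valid.

A, B, C, E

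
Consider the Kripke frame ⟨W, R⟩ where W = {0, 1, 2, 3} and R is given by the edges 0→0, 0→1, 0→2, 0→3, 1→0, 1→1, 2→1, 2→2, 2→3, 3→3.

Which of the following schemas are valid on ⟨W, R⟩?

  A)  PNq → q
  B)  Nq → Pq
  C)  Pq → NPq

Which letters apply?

R is not symmetric: 0 R 2 but not 2 R 0.
R is not euclidean: 0 R 1 and 0 R 2 but not 1 R 2.
R is serial: every world has an R-successor.
(A) PNq → q (the dual of axiom B) characterises the symmetric frames. R is not symmetric — not valid.
(B) Nq → Pq is axiom D; it is valid on a frame exactly when R is serial. R is serial, so valid.
(C) Pq → NPq is axiom 5, which corresponds to the euclidean property. R is not euclidean — not valid.

B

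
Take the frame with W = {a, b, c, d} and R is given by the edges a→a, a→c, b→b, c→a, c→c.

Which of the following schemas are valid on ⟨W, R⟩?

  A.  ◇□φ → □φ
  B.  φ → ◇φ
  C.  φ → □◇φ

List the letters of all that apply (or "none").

A, C

R is not reflexive: not d R d.
R is symmetric: every R-edge is matched by its reverse.
R is euclidean: any two R-successors of the same world are R-related.
(A) the dual of axiom 5: valid iff R is euclidean. R is euclidean — valid.
(B) φ → ◇φ is the dual of axiom T, which corresponds to reflexivity. R is not reflexive — not valid.
(C) φ → □◇φ (axiom B) characterises the symmetric frames. R is symmetric — valid.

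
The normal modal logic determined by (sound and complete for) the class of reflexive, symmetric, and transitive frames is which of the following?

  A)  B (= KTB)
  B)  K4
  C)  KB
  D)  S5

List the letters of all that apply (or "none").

(A) B (= KTB) is determined by the class of reflexive and symmetric frames.
(B) K4 is determined by the class of transitive frames.
(C) KB is determined by the class of symmetric frames.
(D) S5 is determined by exactly this class.

D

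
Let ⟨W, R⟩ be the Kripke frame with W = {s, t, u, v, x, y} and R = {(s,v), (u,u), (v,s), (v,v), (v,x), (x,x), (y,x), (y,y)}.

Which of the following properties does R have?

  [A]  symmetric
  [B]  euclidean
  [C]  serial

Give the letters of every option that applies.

none

(A) not symmetric: v R x but not x R v.
(B) not euclidean: v R s and v R x but not s R x.
(C) not serial: t has no R-successor.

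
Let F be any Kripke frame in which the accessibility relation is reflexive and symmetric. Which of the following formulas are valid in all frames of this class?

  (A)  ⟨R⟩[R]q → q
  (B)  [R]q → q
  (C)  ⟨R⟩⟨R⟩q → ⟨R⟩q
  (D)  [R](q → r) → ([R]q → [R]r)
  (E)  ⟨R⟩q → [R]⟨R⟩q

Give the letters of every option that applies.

A, B, D

Reflexive relations are serial.
(A) ⟨R⟩[R]q → q (the dual of axiom B) characterises the symmetric frames. Every such R is symmetric — valid.
(B) [R]q → q is axiom T, which corresponds to reflexivity. Every such R is reflexive — valid.
(C) ⟨R⟩⟨R⟩q → ⟨R⟩q is the dual of axiom 4, which corresponds to transitivity. Such an R need not be transitive — not valid.
(D) [R](q → r) → ([R]q → [R]r) is the K axiom; it holds on all frames — valid.
(E) ⟨R⟩q → [R]⟨R⟩q is axiom 5; it is valid on a frame exactly when R is euclidean. Such an R need not be euclidean, so not valid.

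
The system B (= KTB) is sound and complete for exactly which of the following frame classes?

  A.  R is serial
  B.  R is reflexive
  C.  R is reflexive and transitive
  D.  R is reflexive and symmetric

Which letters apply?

D

(A) this class determines D, not B (= KTB).
(B) this class determines T (= KT), not B (= KTB).
(C) this class determines S4, not B (= KTB).
(D) B (= KTB) is sound and complete for exactly this class.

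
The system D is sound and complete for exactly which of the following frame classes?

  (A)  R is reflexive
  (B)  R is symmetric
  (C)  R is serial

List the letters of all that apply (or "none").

C

(A) this class determines T (= KT), not D.
(B) this class determines KB, not D.
(C) D is sound and complete for exactly this class.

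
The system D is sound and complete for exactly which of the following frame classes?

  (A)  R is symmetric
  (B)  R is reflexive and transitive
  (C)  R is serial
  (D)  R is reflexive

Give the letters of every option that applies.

(A) this class determines KB, not D.
(B) this class determines S4, not D.
(C) D is sound and complete for exactly this class.
(D) this class determines T (= KT), not D.

C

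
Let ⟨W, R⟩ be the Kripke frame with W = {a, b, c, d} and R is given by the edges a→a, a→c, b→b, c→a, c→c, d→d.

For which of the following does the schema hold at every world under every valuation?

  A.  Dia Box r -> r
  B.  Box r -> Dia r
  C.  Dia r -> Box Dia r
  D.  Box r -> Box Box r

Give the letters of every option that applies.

R is symmetric: every R-edge is matched by its reverse.
R is transitive: R is closed under composition.
R is euclidean: any two R-successors of the same world are R-related.
R is serial: every world has an R-successor.
(A) Dia Box r -> r (the dual of axiom B) characterises the symmetric frames. R is symmetric — valid.
(B) axiom D: valid iff R is serial. R is serial — valid.
(C) axiom 5: valid iff R is euclidean. R is euclidean — valid.
(D) Box r -> Box Box r (axiom 4) characterises the transitive frames. R is transitive — valid.

A, B, C, D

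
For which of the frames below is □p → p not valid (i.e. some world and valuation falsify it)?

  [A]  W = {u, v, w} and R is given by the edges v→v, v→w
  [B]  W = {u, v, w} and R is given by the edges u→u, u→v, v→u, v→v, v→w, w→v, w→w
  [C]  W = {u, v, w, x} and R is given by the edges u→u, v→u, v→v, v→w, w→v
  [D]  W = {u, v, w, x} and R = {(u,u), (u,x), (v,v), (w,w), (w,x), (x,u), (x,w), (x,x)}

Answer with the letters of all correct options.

The schema □p → p is axiom T; it is valid on a frame iff R is reflexive.
(A) R is not reflexive (not u R u), so the schema fails here.
(B) R is reflexive (each world relates to itself), so the schema is valid here.
(C) R is not reflexive (not w R w), so the schema fails here.
(D) R is reflexive (each world relates to itself), so the schema is valid here.

A, C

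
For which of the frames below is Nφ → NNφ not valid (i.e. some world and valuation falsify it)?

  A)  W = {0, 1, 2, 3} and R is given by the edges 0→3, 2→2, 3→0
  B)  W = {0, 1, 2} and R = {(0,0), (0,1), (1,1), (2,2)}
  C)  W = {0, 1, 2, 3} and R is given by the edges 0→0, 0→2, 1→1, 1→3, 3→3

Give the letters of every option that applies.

The schema Nφ → NNφ is axiom 4; it is valid on a frame iff R is transitive.
(A) R is not transitive (0 R 3 and 3 R 0 but not 0 R 0), so the schema fails here.
(B) R is transitive (R is closed under composition), so the schema is valid here.
(C) R is transitive (R is closed under composition), so the schema is valid here.

A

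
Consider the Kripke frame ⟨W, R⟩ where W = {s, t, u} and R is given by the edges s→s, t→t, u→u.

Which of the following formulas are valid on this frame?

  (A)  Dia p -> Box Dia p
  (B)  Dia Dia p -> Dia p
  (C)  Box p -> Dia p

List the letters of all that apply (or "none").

R is transitive: R is closed under composition.
R is euclidean: any two R-successors of the same world are R-related.
R is serial: every world has an R-successor.
(A) Dia p -> Box Dia p is axiom 5; it is valid on a frame exactly when R is euclidean. R is euclidean, so valid.
(B) Dia Dia p -> Dia p (the dual of axiom 4) characterises the transitive frames. R is transitive — valid.
(C) Box p -> Dia p is axiom D; it is valid on a frame exactly when R is serial. R is serial, so valid.

A, B, C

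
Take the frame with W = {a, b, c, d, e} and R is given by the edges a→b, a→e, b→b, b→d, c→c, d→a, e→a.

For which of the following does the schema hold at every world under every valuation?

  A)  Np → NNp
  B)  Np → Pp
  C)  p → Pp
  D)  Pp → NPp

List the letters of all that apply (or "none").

B

R is not reflexive: not a R a.
R is not transitive: a R b and b R d but not a R d.
R is not euclidean: a R b and a R e but not b R e.
R is serial: every world has an R-successor.
(A) Np → NNp is axiom 4, which corresponds to transitivity. R is not transitive — not valid.
(B) axiom D: valid iff R is serial. R is serial — valid.
(C) p → Pp is the dual of axiom T, which corresponds to reflexivity. R is not reflexive — not valid.
(D) Pp → NPp is axiom 5, which corresponds to the euclidean property. R is not euclidean — not valid.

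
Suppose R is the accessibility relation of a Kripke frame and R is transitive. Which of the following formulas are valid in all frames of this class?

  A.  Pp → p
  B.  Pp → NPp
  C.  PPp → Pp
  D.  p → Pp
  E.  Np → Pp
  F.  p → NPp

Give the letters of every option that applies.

C

(A) Pp → p (the converse of T) corresponds to R being a subset of the identity. Such an R need not be a subset of the identity, so not valid.
(B) Pp → NPp (axiom 5) characterises the euclidean frames. Such an R need not be euclidean — not valid.
(C) PPp → Pp is the dual of axiom 4, which corresponds to transitivity. Every such R is transitive — valid.
(D) p → Pp (the dual of axiom T) characterises the reflexive frames. Such an R need not be reflexive — not valid.
(E) axiom D: valid iff R is serial. Such an R need not be serial — not valid.
(F) p → NPp is axiom B; it is valid on a frame exactly when R is symmetric. Such an R need not be symmetric, so not valid.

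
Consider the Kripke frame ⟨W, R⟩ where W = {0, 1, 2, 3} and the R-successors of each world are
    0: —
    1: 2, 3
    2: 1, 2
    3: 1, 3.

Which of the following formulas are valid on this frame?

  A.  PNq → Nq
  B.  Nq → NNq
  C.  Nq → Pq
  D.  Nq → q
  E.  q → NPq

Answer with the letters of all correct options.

E

R is not reflexive: not 0 R 0.
R is symmetric: every R-edge is matched by its reverse.
R is not transitive: 1 R 2 and 2 R 1 but not 1 R 1.
R is not euclidean: 1 R 2 and 1 R 3 but not 2 R 3.
R is not serial: 0 has no R-successor.
(A) PNq → Nq (the dual of axiom 5) characterises the euclidean frames. R is not euclidean — not valid.
(B) Nq → NNq (axiom 4) characterises the transitive frames. R is not transitive — not valid.
(C) Nq → Pq (axiom D) characterises the serial frames. R is not serial — not valid.
(D) Nq → q is axiom T; it is valid on a frame exactly when R is reflexive. R is not reflexive, so not valid.
(E) axiom B: valid iff R is symmetric. R is symmetric — valid.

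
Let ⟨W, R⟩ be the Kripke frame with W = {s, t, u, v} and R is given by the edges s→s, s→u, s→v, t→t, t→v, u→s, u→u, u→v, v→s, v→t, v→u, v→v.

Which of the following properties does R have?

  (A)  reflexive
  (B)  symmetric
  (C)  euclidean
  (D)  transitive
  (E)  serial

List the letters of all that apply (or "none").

A, B, E

(A) reflexive: each world relates to itself.
(B) symmetric: every R-edge is matched by its reverse.
(C) not euclidean: v R s and v R t but not s R t.
(D) not transitive: s R v and v R t but not s R t.
(E) serial: every world has an R-successor.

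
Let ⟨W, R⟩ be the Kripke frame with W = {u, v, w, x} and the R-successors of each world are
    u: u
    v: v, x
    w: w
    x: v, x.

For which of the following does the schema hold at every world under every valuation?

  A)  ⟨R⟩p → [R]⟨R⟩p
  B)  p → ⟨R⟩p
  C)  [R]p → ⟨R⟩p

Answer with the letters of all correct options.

R is reflexive: each world relates to itself.
R is euclidean: any two R-successors of the same world are R-related.
R is serial: every world has an R-successor.
(A) ⟨R⟩p → [R]⟨R⟩p is axiom 5; it is valid on a frame exactly when R is euclidean. R is euclidean, so valid.
(B) p → ⟨R⟩p is the dual of axiom T, which corresponds to reflexivity. R is reflexive — valid.
(C) axiom D: valid iff R is serial. R is serial — valid.

A, B, C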